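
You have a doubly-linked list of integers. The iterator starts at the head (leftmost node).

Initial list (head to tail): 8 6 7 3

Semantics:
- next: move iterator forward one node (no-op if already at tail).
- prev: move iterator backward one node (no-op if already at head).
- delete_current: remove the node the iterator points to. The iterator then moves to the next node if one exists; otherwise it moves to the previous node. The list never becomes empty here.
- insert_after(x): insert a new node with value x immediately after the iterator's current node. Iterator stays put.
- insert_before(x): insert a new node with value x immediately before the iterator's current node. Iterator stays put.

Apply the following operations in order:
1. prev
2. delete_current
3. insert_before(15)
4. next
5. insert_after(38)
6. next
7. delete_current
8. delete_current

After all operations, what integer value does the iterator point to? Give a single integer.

After 1 (prev): list=[8, 6, 7, 3] cursor@8
After 2 (delete_current): list=[6, 7, 3] cursor@6
After 3 (insert_before(15)): list=[15, 6, 7, 3] cursor@6
After 4 (next): list=[15, 6, 7, 3] cursor@7
After 5 (insert_after(38)): list=[15, 6, 7, 38, 3] cursor@7
After 6 (next): list=[15, 6, 7, 38, 3] cursor@38
After 7 (delete_current): list=[15, 6, 7, 3] cursor@3
After 8 (delete_current): list=[15, 6, 7] cursor@7

Answer: 7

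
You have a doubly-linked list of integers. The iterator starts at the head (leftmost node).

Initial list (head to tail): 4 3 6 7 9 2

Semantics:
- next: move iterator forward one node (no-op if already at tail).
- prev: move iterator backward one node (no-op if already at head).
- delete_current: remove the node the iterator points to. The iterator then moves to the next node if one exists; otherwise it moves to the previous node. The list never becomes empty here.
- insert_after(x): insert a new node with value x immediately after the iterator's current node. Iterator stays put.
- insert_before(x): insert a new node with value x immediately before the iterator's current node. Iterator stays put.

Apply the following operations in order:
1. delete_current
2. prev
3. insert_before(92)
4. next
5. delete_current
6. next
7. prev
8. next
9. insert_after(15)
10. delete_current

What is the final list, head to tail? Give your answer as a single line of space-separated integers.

After 1 (delete_current): list=[3, 6, 7, 9, 2] cursor@3
After 2 (prev): list=[3, 6, 7, 9, 2] cursor@3
After 3 (insert_before(92)): list=[92, 3, 6, 7, 9, 2] cursor@3
After 4 (next): list=[92, 3, 6, 7, 9, 2] cursor@6
After 5 (delete_current): list=[92, 3, 7, 9, 2] cursor@7
After 6 (next): list=[92, 3, 7, 9, 2] cursor@9
After 7 (prev): list=[92, 3, 7, 9, 2] cursor@7
After 8 (next): list=[92, 3, 7, 9, 2] cursor@9
After 9 (insert_after(15)): list=[92, 3, 7, 9, 15, 2] cursor@9
After 10 (delete_current): list=[92, 3, 7, 15, 2] cursor@15

Answer: 92 3 7 15 2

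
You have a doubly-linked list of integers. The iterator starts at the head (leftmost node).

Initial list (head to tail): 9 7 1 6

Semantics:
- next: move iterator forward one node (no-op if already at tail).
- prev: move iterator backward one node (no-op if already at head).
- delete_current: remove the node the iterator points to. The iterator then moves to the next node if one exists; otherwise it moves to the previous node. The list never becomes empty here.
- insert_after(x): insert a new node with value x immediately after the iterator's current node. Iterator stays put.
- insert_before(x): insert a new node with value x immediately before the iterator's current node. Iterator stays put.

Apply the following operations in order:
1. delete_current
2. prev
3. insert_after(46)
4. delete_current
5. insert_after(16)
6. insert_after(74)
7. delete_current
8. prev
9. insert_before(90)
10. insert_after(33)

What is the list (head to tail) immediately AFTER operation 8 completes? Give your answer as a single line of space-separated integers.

Answer: 74 16 1 6

Derivation:
After 1 (delete_current): list=[7, 1, 6] cursor@7
After 2 (prev): list=[7, 1, 6] cursor@7
After 3 (insert_after(46)): list=[7, 46, 1, 6] cursor@7
After 4 (delete_current): list=[46, 1, 6] cursor@46
After 5 (insert_after(16)): list=[46, 16, 1, 6] cursor@46
After 6 (insert_after(74)): list=[46, 74, 16, 1, 6] cursor@46
After 7 (delete_current): list=[74, 16, 1, 6] cursor@74
After 8 (prev): list=[74, 16, 1, 6] cursor@74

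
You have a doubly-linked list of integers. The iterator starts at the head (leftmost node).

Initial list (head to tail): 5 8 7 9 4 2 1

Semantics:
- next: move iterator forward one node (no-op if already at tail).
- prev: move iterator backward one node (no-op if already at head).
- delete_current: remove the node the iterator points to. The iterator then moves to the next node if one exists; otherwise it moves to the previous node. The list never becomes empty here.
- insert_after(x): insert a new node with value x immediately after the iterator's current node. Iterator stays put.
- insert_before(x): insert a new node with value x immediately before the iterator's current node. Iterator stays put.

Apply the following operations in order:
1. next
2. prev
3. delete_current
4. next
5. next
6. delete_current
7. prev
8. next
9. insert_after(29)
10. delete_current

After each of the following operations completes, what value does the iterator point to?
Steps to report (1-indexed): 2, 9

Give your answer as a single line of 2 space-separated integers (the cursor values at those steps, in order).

After 1 (next): list=[5, 8, 7, 9, 4, 2, 1] cursor@8
After 2 (prev): list=[5, 8, 7, 9, 4, 2, 1] cursor@5
After 3 (delete_current): list=[8, 7, 9, 4, 2, 1] cursor@8
After 4 (next): list=[8, 7, 9, 4, 2, 1] cursor@7
After 5 (next): list=[8, 7, 9, 4, 2, 1] cursor@9
After 6 (delete_current): list=[8, 7, 4, 2, 1] cursor@4
After 7 (prev): list=[8, 7, 4, 2, 1] cursor@7
After 8 (next): list=[8, 7, 4, 2, 1] cursor@4
After 9 (insert_after(29)): list=[8, 7, 4, 29, 2, 1] cursor@4
After 10 (delete_current): list=[8, 7, 29, 2, 1] cursor@29

Answer: 5 4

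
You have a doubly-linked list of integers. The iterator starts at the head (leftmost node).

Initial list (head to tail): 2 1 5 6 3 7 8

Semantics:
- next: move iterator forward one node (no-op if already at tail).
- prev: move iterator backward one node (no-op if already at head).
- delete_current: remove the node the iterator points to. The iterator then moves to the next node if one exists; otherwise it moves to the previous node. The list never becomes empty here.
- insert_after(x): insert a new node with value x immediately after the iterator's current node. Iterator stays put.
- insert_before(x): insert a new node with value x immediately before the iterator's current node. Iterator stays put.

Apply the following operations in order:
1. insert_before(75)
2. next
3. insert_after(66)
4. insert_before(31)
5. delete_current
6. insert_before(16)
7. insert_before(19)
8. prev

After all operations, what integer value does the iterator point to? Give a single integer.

After 1 (insert_before(75)): list=[75, 2, 1, 5, 6, 3, 7, 8] cursor@2
After 2 (next): list=[75, 2, 1, 5, 6, 3, 7, 8] cursor@1
After 3 (insert_after(66)): list=[75, 2, 1, 66, 5, 6, 3, 7, 8] cursor@1
After 4 (insert_before(31)): list=[75, 2, 31, 1, 66, 5, 6, 3, 7, 8] cursor@1
After 5 (delete_current): list=[75, 2, 31, 66, 5, 6, 3, 7, 8] cursor@66
After 6 (insert_before(16)): list=[75, 2, 31, 16, 66, 5, 6, 3, 7, 8] cursor@66
After 7 (insert_before(19)): list=[75, 2, 31, 16, 19, 66, 5, 6, 3, 7, 8] cursor@66
After 8 (prev): list=[75, 2, 31, 16, 19, 66, 5, 6, 3, 7, 8] cursor@19

Answer: 19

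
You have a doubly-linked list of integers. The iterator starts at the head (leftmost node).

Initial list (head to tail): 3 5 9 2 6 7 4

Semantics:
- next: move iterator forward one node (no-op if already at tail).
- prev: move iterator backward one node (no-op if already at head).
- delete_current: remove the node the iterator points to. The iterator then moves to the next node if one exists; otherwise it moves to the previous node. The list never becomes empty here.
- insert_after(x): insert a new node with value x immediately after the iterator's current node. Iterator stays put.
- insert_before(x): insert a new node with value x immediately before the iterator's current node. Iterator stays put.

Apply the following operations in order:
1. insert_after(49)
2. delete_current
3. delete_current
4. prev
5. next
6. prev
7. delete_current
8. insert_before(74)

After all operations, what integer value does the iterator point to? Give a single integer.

After 1 (insert_after(49)): list=[3, 49, 5, 9, 2, 6, 7, 4] cursor@3
After 2 (delete_current): list=[49, 5, 9, 2, 6, 7, 4] cursor@49
After 3 (delete_current): list=[5, 9, 2, 6, 7, 4] cursor@5
After 4 (prev): list=[5, 9, 2, 6, 7, 4] cursor@5
After 5 (next): list=[5, 9, 2, 6, 7, 4] cursor@9
After 6 (prev): list=[5, 9, 2, 6, 7, 4] cursor@5
After 7 (delete_current): list=[9, 2, 6, 7, 4] cursor@9
After 8 (insert_before(74)): list=[74, 9, 2, 6, 7, 4] cursor@9

Answer: 9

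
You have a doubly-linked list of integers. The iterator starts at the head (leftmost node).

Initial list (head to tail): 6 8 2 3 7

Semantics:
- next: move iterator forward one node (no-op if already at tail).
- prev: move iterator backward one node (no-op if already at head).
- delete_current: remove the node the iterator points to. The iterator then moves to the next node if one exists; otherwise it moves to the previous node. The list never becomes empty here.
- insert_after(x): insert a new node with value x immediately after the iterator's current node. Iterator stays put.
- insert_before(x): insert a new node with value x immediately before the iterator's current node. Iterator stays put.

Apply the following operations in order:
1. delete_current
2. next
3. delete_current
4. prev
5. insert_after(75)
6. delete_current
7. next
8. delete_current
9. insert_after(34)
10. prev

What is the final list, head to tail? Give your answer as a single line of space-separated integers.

After 1 (delete_current): list=[8, 2, 3, 7] cursor@8
After 2 (next): list=[8, 2, 3, 7] cursor@2
After 3 (delete_current): list=[8, 3, 7] cursor@3
After 4 (prev): list=[8, 3, 7] cursor@8
After 5 (insert_after(75)): list=[8, 75, 3, 7] cursor@8
After 6 (delete_current): list=[75, 3, 7] cursor@75
After 7 (next): list=[75, 3, 7] cursor@3
After 8 (delete_current): list=[75, 7] cursor@7
After 9 (insert_after(34)): list=[75, 7, 34] cursor@7
After 10 (prev): list=[75, 7, 34] cursor@75

Answer: 75 7 34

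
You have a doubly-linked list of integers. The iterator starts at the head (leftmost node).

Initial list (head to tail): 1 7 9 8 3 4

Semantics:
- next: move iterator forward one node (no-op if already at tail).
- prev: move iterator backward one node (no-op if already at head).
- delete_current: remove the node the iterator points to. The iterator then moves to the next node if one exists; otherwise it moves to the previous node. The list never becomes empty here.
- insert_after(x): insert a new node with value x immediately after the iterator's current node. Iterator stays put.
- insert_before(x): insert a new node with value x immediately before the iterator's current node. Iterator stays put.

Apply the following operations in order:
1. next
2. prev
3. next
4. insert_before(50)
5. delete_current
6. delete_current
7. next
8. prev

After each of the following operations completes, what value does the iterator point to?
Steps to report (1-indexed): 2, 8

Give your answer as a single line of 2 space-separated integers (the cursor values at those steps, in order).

Answer: 1 8

Derivation:
After 1 (next): list=[1, 7, 9, 8, 3, 4] cursor@7
After 2 (prev): list=[1, 7, 9, 8, 3, 4] cursor@1
After 3 (next): list=[1, 7, 9, 8, 3, 4] cursor@7
After 4 (insert_before(50)): list=[1, 50, 7, 9, 8, 3, 4] cursor@7
After 5 (delete_current): list=[1, 50, 9, 8, 3, 4] cursor@9
After 6 (delete_current): list=[1, 50, 8, 3, 4] cursor@8
After 7 (next): list=[1, 50, 8, 3, 4] cursor@3
After 8 (prev): list=[1, 50, 8, 3, 4] cursor@8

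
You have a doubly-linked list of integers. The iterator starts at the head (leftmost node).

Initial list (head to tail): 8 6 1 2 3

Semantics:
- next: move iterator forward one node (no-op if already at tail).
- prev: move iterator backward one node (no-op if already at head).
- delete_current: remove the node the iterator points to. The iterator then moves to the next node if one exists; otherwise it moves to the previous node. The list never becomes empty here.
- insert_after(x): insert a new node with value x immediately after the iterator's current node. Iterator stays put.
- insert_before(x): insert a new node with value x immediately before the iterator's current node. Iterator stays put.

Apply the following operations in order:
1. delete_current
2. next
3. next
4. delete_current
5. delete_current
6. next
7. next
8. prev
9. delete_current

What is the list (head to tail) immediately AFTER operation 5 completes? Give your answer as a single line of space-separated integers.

Answer: 6 1

Derivation:
After 1 (delete_current): list=[6, 1, 2, 3] cursor@6
After 2 (next): list=[6, 1, 2, 3] cursor@1
After 3 (next): list=[6, 1, 2, 3] cursor@2
After 4 (delete_current): list=[6, 1, 3] cursor@3
After 5 (delete_current): list=[6, 1] cursor@1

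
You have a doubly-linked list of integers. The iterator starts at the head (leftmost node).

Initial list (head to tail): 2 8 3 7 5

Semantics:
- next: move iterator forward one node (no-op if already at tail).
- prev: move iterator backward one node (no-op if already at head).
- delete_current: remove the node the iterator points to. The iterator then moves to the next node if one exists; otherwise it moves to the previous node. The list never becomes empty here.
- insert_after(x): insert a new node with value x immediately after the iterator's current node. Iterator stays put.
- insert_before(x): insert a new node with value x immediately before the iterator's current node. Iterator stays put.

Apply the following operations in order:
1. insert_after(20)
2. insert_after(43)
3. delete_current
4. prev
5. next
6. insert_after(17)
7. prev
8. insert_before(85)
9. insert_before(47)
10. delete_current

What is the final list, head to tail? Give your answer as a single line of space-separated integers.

After 1 (insert_after(20)): list=[2, 20, 8, 3, 7, 5] cursor@2
After 2 (insert_after(43)): list=[2, 43, 20, 8, 3, 7, 5] cursor@2
After 3 (delete_current): list=[43, 20, 8, 3, 7, 5] cursor@43
After 4 (prev): list=[43, 20, 8, 3, 7, 5] cursor@43
After 5 (next): list=[43, 20, 8, 3, 7, 5] cursor@20
After 6 (insert_after(17)): list=[43, 20, 17, 8, 3, 7, 5] cursor@20
After 7 (prev): list=[43, 20, 17, 8, 3, 7, 5] cursor@43
After 8 (insert_before(85)): list=[85, 43, 20, 17, 8, 3, 7, 5] cursor@43
After 9 (insert_before(47)): list=[85, 47, 43, 20, 17, 8, 3, 7, 5] cursor@43
After 10 (delete_current): list=[85, 47, 20, 17, 8, 3, 7, 5] cursor@20

Answer: 85 47 20 17 8 3 7 5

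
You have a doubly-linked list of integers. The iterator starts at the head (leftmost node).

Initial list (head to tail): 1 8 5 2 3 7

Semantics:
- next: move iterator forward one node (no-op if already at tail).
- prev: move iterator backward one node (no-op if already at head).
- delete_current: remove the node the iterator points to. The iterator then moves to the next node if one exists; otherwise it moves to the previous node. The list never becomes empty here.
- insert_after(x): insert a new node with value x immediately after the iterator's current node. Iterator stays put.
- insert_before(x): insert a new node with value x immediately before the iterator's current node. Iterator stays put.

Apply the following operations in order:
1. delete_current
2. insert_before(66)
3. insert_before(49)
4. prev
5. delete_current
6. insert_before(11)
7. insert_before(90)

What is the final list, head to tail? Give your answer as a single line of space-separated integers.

After 1 (delete_current): list=[8, 5, 2, 3, 7] cursor@8
After 2 (insert_before(66)): list=[66, 8, 5, 2, 3, 7] cursor@8
After 3 (insert_before(49)): list=[66, 49, 8, 5, 2, 3, 7] cursor@8
After 4 (prev): list=[66, 49, 8, 5, 2, 3, 7] cursor@49
After 5 (delete_current): list=[66, 8, 5, 2, 3, 7] cursor@8
After 6 (insert_before(11)): list=[66, 11, 8, 5, 2, 3, 7] cursor@8
After 7 (insert_before(90)): list=[66, 11, 90, 8, 5, 2, 3, 7] cursor@8

Answer: 66 11 90 8 5 2 3 7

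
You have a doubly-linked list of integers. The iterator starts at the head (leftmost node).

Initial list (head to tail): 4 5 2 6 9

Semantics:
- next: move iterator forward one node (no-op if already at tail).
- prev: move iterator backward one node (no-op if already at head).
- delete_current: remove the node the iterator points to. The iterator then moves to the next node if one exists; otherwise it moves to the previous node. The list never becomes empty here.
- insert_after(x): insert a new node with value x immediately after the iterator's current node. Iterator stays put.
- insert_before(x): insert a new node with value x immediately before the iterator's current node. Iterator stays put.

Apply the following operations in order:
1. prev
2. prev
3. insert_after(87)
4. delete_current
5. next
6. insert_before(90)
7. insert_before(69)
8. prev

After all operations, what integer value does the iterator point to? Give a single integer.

After 1 (prev): list=[4, 5, 2, 6, 9] cursor@4
After 2 (prev): list=[4, 5, 2, 6, 9] cursor@4
After 3 (insert_after(87)): list=[4, 87, 5, 2, 6, 9] cursor@4
After 4 (delete_current): list=[87, 5, 2, 6, 9] cursor@87
After 5 (next): list=[87, 5, 2, 6, 9] cursor@5
After 6 (insert_before(90)): list=[87, 90, 5, 2, 6, 9] cursor@5
After 7 (insert_before(69)): list=[87, 90, 69, 5, 2, 6, 9] cursor@5
After 8 (prev): list=[87, 90, 69, 5, 2, 6, 9] cursor@69

Answer: 69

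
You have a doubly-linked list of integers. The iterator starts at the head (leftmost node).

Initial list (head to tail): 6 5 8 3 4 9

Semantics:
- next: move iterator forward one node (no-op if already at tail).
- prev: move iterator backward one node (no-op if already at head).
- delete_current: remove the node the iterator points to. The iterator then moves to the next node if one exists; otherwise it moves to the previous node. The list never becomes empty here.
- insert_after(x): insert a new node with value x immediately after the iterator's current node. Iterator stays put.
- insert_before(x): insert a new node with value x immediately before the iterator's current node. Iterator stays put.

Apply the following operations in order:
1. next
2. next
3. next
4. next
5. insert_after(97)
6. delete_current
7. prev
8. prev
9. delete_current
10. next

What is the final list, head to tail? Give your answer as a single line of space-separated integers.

After 1 (next): list=[6, 5, 8, 3, 4, 9] cursor@5
After 2 (next): list=[6, 5, 8, 3, 4, 9] cursor@8
After 3 (next): list=[6, 5, 8, 3, 4, 9] cursor@3
After 4 (next): list=[6, 5, 8, 3, 4, 9] cursor@4
After 5 (insert_after(97)): list=[6, 5, 8, 3, 4, 97, 9] cursor@4
After 6 (delete_current): list=[6, 5, 8, 3, 97, 9] cursor@97
After 7 (prev): list=[6, 5, 8, 3, 97, 9] cursor@3
After 8 (prev): list=[6, 5, 8, 3, 97, 9] cursor@8
After 9 (delete_current): list=[6, 5, 3, 97, 9] cursor@3
After 10 (next): list=[6, 5, 3, 97, 9] cursor@97

Answer: 6 5 3 97 9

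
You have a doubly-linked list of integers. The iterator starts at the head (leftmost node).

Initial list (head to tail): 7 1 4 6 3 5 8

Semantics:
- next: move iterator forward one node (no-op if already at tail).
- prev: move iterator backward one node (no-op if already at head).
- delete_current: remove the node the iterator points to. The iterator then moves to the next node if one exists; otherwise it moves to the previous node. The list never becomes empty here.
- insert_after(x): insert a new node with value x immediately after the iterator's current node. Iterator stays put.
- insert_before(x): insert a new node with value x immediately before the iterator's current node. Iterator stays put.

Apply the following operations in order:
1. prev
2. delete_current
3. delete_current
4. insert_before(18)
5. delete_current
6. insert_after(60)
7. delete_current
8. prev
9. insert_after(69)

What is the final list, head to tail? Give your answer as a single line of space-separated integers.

After 1 (prev): list=[7, 1, 4, 6, 3, 5, 8] cursor@7
After 2 (delete_current): list=[1, 4, 6, 3, 5, 8] cursor@1
After 3 (delete_current): list=[4, 6, 3, 5, 8] cursor@4
After 4 (insert_before(18)): list=[18, 4, 6, 3, 5, 8] cursor@4
After 5 (delete_current): list=[18, 6, 3, 5, 8] cursor@6
After 6 (insert_after(60)): list=[18, 6, 60, 3, 5, 8] cursor@6
After 7 (delete_current): list=[18, 60, 3, 5, 8] cursor@60
After 8 (prev): list=[18, 60, 3, 5, 8] cursor@18
After 9 (insert_after(69)): list=[18, 69, 60, 3, 5, 8] cursor@18

Answer: 18 69 60 3 5 8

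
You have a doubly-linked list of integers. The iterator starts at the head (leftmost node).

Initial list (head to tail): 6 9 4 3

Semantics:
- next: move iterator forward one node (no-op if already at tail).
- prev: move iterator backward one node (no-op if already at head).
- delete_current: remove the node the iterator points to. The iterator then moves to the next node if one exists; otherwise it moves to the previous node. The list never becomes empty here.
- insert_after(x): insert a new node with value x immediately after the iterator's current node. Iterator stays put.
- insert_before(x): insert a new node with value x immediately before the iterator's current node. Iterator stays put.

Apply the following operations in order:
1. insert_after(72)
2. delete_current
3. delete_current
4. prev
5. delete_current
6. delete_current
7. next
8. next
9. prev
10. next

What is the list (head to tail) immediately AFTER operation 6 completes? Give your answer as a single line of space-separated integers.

Answer: 3

Derivation:
After 1 (insert_after(72)): list=[6, 72, 9, 4, 3] cursor@6
After 2 (delete_current): list=[72, 9, 4, 3] cursor@72
After 3 (delete_current): list=[9, 4, 3] cursor@9
After 4 (prev): list=[9, 4, 3] cursor@9
After 5 (delete_current): list=[4, 3] cursor@4
After 6 (delete_current): list=[3] cursor@3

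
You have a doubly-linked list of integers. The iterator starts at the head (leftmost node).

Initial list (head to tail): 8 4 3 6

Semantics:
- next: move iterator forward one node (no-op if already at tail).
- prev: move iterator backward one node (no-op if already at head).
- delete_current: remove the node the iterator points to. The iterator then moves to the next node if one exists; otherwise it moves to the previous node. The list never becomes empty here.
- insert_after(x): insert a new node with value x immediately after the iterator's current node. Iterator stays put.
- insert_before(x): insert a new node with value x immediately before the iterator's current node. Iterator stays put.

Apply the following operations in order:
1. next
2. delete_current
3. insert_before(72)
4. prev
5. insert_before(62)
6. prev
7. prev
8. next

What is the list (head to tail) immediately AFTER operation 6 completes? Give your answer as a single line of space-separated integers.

After 1 (next): list=[8, 4, 3, 6] cursor@4
After 2 (delete_current): list=[8, 3, 6] cursor@3
After 3 (insert_before(72)): list=[8, 72, 3, 6] cursor@3
After 4 (prev): list=[8, 72, 3, 6] cursor@72
After 5 (insert_before(62)): list=[8, 62, 72, 3, 6] cursor@72
After 6 (prev): list=[8, 62, 72, 3, 6] cursor@62

Answer: 8 62 72 3 6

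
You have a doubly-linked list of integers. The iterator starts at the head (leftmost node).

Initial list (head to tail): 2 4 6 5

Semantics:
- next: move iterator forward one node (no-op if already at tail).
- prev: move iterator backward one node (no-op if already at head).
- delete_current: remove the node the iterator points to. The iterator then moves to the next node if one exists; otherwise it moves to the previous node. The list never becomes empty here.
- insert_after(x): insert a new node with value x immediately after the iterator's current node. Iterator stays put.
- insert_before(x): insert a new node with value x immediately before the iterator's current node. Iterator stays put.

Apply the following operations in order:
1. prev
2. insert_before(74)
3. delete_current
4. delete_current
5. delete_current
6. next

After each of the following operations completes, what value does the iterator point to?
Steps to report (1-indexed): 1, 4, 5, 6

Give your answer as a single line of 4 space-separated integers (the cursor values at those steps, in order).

Answer: 2 6 5 5

Derivation:
After 1 (prev): list=[2, 4, 6, 5] cursor@2
After 2 (insert_before(74)): list=[74, 2, 4, 6, 5] cursor@2
After 3 (delete_current): list=[74, 4, 6, 5] cursor@4
After 4 (delete_current): list=[74, 6, 5] cursor@6
After 5 (delete_current): list=[74, 5] cursor@5
After 6 (next): list=[74, 5] cursor@5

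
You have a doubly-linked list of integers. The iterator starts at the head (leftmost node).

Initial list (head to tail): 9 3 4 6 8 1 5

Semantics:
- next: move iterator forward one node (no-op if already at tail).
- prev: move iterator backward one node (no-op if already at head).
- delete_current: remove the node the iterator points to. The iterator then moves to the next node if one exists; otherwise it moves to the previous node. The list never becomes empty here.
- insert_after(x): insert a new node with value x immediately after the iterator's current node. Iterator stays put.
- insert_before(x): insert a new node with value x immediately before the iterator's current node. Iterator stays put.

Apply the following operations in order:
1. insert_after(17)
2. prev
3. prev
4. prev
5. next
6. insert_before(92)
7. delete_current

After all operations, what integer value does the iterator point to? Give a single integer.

Answer: 3

Derivation:
After 1 (insert_after(17)): list=[9, 17, 3, 4, 6, 8, 1, 5] cursor@9
After 2 (prev): list=[9, 17, 3, 4, 6, 8, 1, 5] cursor@9
After 3 (prev): list=[9, 17, 3, 4, 6, 8, 1, 5] cursor@9
After 4 (prev): list=[9, 17, 3, 4, 6, 8, 1, 5] cursor@9
After 5 (next): list=[9, 17, 3, 4, 6, 8, 1, 5] cursor@17
After 6 (insert_before(92)): list=[9, 92, 17, 3, 4, 6, 8, 1, 5] cursor@17
After 7 (delete_current): list=[9, 92, 3, 4, 6, 8, 1, 5] cursor@3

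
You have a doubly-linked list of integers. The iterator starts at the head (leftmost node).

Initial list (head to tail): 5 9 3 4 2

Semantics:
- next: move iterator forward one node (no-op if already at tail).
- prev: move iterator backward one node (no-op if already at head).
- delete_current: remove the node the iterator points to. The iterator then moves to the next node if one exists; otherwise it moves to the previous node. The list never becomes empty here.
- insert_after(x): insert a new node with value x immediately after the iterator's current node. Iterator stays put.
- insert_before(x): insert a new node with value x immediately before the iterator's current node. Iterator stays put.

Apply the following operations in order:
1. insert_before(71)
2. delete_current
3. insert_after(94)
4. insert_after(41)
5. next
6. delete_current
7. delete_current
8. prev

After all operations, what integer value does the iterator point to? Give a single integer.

Answer: 9

Derivation:
After 1 (insert_before(71)): list=[71, 5, 9, 3, 4, 2] cursor@5
After 2 (delete_current): list=[71, 9, 3, 4, 2] cursor@9
After 3 (insert_after(94)): list=[71, 9, 94, 3, 4, 2] cursor@9
After 4 (insert_after(41)): list=[71, 9, 41, 94, 3, 4, 2] cursor@9
After 5 (next): list=[71, 9, 41, 94, 3, 4, 2] cursor@41
After 6 (delete_current): list=[71, 9, 94, 3, 4, 2] cursor@94
After 7 (delete_current): list=[71, 9, 3, 4, 2] cursor@3
After 8 (prev): list=[71, 9, 3, 4, 2] cursor@9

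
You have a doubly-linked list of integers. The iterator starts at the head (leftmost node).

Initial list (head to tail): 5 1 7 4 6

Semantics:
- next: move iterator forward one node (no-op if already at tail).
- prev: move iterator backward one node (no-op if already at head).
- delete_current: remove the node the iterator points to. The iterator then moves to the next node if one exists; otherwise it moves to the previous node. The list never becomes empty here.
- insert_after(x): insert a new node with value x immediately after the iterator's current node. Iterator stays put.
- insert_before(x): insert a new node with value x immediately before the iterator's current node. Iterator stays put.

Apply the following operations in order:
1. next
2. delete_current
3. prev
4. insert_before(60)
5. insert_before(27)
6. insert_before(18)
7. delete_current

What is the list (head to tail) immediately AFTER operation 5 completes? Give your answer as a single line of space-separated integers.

Answer: 60 27 5 7 4 6

Derivation:
After 1 (next): list=[5, 1, 7, 4, 6] cursor@1
After 2 (delete_current): list=[5, 7, 4, 6] cursor@7
After 3 (prev): list=[5, 7, 4, 6] cursor@5
After 4 (insert_before(60)): list=[60, 5, 7, 4, 6] cursor@5
After 5 (insert_before(27)): list=[60, 27, 5, 7, 4, 6] cursor@5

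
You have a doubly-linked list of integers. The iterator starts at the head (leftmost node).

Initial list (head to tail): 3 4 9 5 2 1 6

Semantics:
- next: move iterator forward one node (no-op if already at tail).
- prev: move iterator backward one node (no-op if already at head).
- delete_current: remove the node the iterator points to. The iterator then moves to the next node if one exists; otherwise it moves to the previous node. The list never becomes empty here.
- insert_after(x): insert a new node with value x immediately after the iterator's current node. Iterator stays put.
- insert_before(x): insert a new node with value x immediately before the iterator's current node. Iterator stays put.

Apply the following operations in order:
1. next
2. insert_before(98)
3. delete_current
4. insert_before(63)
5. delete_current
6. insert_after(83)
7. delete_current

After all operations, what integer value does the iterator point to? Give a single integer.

After 1 (next): list=[3, 4, 9, 5, 2, 1, 6] cursor@4
After 2 (insert_before(98)): list=[3, 98, 4, 9, 5, 2, 1, 6] cursor@4
After 3 (delete_current): list=[3, 98, 9, 5, 2, 1, 6] cursor@9
After 4 (insert_before(63)): list=[3, 98, 63, 9, 5, 2, 1, 6] cursor@9
After 5 (delete_current): list=[3, 98, 63, 5, 2, 1, 6] cursor@5
After 6 (insert_after(83)): list=[3, 98, 63, 5, 83, 2, 1, 6] cursor@5
After 7 (delete_current): list=[3, 98, 63, 83, 2, 1, 6] cursor@83

Answer: 83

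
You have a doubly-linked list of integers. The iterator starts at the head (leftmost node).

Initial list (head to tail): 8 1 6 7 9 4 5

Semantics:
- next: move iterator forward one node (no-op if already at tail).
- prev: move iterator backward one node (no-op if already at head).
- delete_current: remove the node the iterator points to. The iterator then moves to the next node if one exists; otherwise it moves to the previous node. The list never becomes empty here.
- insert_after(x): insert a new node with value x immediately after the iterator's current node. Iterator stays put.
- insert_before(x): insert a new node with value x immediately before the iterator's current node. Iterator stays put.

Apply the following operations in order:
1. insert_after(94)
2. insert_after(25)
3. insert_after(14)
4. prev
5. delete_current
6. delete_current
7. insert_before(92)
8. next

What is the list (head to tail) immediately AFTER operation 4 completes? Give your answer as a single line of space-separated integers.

Answer: 8 14 25 94 1 6 7 9 4 5

Derivation:
After 1 (insert_after(94)): list=[8, 94, 1, 6, 7, 9, 4, 5] cursor@8
After 2 (insert_after(25)): list=[8, 25, 94, 1, 6, 7, 9, 4, 5] cursor@8
After 3 (insert_after(14)): list=[8, 14, 25, 94, 1, 6, 7, 9, 4, 5] cursor@8
After 4 (prev): list=[8, 14, 25, 94, 1, 6, 7, 9, 4, 5] cursor@8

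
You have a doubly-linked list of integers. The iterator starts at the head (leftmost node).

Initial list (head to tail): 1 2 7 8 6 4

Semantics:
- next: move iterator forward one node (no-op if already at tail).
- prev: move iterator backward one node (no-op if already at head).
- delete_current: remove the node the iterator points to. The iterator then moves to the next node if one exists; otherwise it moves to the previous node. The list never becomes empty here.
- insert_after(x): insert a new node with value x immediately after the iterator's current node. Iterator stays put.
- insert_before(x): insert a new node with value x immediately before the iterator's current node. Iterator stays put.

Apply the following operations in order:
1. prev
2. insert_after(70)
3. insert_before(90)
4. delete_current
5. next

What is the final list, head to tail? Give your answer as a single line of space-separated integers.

After 1 (prev): list=[1, 2, 7, 8, 6, 4] cursor@1
After 2 (insert_after(70)): list=[1, 70, 2, 7, 8, 6, 4] cursor@1
After 3 (insert_before(90)): list=[90, 1, 70, 2, 7, 8, 6, 4] cursor@1
After 4 (delete_current): list=[90, 70, 2, 7, 8, 6, 4] cursor@70
After 5 (next): list=[90, 70, 2, 7, 8, 6, 4] cursor@2

Answer: 90 70 2 7 8 6 4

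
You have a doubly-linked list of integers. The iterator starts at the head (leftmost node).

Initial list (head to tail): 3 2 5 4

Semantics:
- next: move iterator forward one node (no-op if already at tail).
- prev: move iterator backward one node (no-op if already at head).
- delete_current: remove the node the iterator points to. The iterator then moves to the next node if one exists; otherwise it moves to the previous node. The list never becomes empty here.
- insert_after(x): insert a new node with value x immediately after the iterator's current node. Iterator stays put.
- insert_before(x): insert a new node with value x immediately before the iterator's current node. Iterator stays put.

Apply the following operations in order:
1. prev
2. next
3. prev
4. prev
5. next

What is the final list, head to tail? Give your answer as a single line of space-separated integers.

After 1 (prev): list=[3, 2, 5, 4] cursor@3
After 2 (next): list=[3, 2, 5, 4] cursor@2
After 3 (prev): list=[3, 2, 5, 4] cursor@3
After 4 (prev): list=[3, 2, 5, 4] cursor@3
After 5 (next): list=[3, 2, 5, 4] cursor@2

Answer: 3 2 5 4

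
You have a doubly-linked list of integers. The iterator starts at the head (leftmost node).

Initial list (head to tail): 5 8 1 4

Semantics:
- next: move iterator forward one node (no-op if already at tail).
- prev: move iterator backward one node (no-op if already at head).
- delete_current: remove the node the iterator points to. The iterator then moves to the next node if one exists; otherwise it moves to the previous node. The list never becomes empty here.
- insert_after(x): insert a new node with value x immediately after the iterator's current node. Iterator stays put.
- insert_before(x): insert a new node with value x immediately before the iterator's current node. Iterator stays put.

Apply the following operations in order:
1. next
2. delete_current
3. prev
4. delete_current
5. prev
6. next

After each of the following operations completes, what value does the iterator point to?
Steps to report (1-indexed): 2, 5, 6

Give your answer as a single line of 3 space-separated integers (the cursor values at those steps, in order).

After 1 (next): list=[5, 8, 1, 4] cursor@8
After 2 (delete_current): list=[5, 1, 4] cursor@1
After 3 (prev): list=[5, 1, 4] cursor@5
After 4 (delete_current): list=[1, 4] cursor@1
After 5 (prev): list=[1, 4] cursor@1
After 6 (next): list=[1, 4] cursor@4

Answer: 1 1 4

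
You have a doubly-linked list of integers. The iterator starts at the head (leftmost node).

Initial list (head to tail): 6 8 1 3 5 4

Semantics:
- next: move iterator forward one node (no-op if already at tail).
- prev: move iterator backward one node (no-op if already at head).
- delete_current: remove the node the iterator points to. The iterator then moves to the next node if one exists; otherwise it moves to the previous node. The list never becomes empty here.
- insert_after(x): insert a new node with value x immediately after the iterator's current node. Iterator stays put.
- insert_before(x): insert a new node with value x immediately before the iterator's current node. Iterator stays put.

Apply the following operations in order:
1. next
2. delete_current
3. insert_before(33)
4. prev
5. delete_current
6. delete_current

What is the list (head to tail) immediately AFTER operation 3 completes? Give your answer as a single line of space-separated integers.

Answer: 6 33 1 3 5 4

Derivation:
After 1 (next): list=[6, 8, 1, 3, 5, 4] cursor@8
After 2 (delete_current): list=[6, 1, 3, 5, 4] cursor@1
After 3 (insert_before(33)): list=[6, 33, 1, 3, 5, 4] cursor@1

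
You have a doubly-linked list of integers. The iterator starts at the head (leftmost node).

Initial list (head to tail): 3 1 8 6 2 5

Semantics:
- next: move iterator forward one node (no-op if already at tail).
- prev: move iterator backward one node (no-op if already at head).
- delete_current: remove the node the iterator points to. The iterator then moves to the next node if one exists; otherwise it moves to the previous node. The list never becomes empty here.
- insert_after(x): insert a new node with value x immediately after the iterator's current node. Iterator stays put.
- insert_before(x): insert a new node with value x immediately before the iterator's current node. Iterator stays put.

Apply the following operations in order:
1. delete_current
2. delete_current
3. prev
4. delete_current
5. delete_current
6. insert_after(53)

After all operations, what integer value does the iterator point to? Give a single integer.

After 1 (delete_current): list=[1, 8, 6, 2, 5] cursor@1
After 2 (delete_current): list=[8, 6, 2, 5] cursor@8
After 3 (prev): list=[8, 6, 2, 5] cursor@8
After 4 (delete_current): list=[6, 2, 5] cursor@6
After 5 (delete_current): list=[2, 5] cursor@2
After 6 (insert_after(53)): list=[2, 53, 5] cursor@2

Answer: 2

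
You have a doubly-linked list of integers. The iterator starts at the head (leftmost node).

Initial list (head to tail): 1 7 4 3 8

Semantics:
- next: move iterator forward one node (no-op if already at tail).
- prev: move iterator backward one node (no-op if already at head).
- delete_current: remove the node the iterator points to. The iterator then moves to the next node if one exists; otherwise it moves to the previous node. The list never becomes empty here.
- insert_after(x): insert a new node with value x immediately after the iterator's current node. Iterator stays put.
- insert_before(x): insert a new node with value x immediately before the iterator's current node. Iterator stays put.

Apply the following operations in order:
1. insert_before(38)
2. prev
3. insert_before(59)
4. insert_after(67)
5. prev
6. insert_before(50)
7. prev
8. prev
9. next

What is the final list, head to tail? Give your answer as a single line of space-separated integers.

Answer: 50 59 38 67 1 7 4 3 8

Derivation:
After 1 (insert_before(38)): list=[38, 1, 7, 4, 3, 8] cursor@1
After 2 (prev): list=[38, 1, 7, 4, 3, 8] cursor@38
After 3 (insert_before(59)): list=[59, 38, 1, 7, 4, 3, 8] cursor@38
After 4 (insert_after(67)): list=[59, 38, 67, 1, 7, 4, 3, 8] cursor@38
After 5 (prev): list=[59, 38, 67, 1, 7, 4, 3, 8] cursor@59
After 6 (insert_before(50)): list=[50, 59, 38, 67, 1, 7, 4, 3, 8] cursor@59
After 7 (prev): list=[50, 59, 38, 67, 1, 7, 4, 3, 8] cursor@50
After 8 (prev): list=[50, 59, 38, 67, 1, 7, 4, 3, 8] cursor@50
After 9 (next): list=[50, 59, 38, 67, 1, 7, 4, 3, 8] cursor@59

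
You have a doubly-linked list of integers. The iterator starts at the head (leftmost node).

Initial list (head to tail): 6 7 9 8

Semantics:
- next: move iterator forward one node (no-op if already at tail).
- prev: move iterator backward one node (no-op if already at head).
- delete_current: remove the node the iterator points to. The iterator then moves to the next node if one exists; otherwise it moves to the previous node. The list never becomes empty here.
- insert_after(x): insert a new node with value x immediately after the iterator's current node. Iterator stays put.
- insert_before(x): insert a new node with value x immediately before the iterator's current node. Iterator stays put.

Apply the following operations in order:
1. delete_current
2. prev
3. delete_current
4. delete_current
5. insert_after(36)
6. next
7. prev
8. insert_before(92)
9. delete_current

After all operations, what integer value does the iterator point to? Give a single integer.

Answer: 36

Derivation:
After 1 (delete_current): list=[7, 9, 8] cursor@7
After 2 (prev): list=[7, 9, 8] cursor@7
After 3 (delete_current): list=[9, 8] cursor@9
After 4 (delete_current): list=[8] cursor@8
After 5 (insert_after(36)): list=[8, 36] cursor@8
After 6 (next): list=[8, 36] cursor@36
After 7 (prev): list=[8, 36] cursor@8
After 8 (insert_before(92)): list=[92, 8, 36] cursor@8
After 9 (delete_current): list=[92, 36] cursor@36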